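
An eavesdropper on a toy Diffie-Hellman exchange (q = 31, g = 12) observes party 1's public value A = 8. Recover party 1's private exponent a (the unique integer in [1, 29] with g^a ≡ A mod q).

18

Try successive powers of 12 modulo 31:
12^1 ≡ 12
12^2 ≡ 20
12^3 ≡ 23
12^4 ≡ 28
12^5 ≡ 26
12^6 ≡ 2
12^7 ≡ 24
12^8 ≡ 9
12^9 ≡ 15
12^10 ≡ 25
12^11 ≡ 21
12^12 ≡ 4
12^13 ≡ 17
12^14 ≡ 18
12^15 ≡ 30
12^16 ≡ 19
12^17 ≡ 11
12^18 ≡ 8
Found: a = 18.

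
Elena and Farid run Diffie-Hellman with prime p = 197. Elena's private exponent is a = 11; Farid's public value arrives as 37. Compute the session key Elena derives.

54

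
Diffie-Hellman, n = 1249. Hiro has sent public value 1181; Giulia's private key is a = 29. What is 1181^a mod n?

316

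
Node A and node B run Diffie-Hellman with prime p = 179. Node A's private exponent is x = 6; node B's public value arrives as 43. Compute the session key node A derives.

66

Shared key K = 43^6 mod 179.
43^1 ≡ 43 (mod 179)
43^2 = (43^1)^2 ≡ 43^2 = 1849 ≡ 59 (mod 179)
43^4 = (43^2)^2 ≡ 59^2 = 3481 ≡ 80 (mod 179)
43^6 = 43^4 · 43^2 ≡ 80 · 59 ≡ 66 (mod 179).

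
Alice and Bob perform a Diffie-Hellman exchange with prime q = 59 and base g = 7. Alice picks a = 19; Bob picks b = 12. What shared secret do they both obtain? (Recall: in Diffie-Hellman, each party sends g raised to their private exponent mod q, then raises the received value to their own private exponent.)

Alice sends A = g^a mod q = 7^19 mod 59.
7^1 ≡ 7 (mod 59)
7^2 = (7^1)^2 ≡ 7^2 = 49 ≡ 49 (mod 59)
7^4 = (7^2)^2 ≡ 49^2 = 2401 ≡ 41 (mod 59)
7^8 = (7^4)^2 ≡ 41^2 = 1681 ≡ 29 (mod 59)
7^16 = (7^8)^2 ≡ 29^2 = 841 ≡ 15 (mod 59)
7^19 = 7^16 · 7^2 · 7^1 ≡ 15 · 49 · 7 ≡ 12 (mod 59).
So A = 12. Bob then computes K = A^b mod q = 12^12 mod 59.
12^1 ≡ 12 (mod 59)
12^2 = (12^1)^2 ≡ 12^2 = 144 ≡ 26 (mod 59)
12^4 = (12^2)^2 ≡ 26^2 = 676 ≡ 27 (mod 59)
12^8 = (12^4)^2 ≡ 27^2 = 729 ≡ 21 (mod 59)
12^12 = 12^8 · 12^4 ≡ 21 · 27 ≡ 36 (mod 59).

36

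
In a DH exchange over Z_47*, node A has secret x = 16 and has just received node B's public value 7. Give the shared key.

21

Shared key K = 7^16 mod 47.
7^1 ≡ 7 (mod 47)
7^2 = (7^1)^2 ≡ 7^2 = 49 ≡ 2 (mod 47)
7^4 = (7^2)^2 ≡ 2^2 = 4 ≡ 4 (mod 47)
7^8 = (7^4)^2 ≡ 4^2 = 16 ≡ 16 (mod 47)
7^16 = (7^8)^2 ≡ 16^2 = 256 ≡ 21 (mod 47)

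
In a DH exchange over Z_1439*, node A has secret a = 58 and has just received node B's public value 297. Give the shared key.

194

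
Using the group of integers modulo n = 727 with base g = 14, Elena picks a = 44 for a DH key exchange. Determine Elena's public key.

278

Public value = 14^44 (mod 727).
14^1 ≡ 14 (mod 727)
14^2 = (14^1)^2 ≡ 14^2 = 196 ≡ 196 (mod 727)
14^4 = (14^2)^2 ≡ 196^2 = 38416 ≡ 612 (mod 727)
14^8 = (14^4)^2 ≡ 612^2 = 374544 ≡ 139 (mod 727)
14^16 = (14^8)^2 ≡ 139^2 = 19321 ≡ 419 (mod 727)
14^32 = (14^16)^2 ≡ 419^2 = 175561 ≡ 354 (mod 727)
14^44 = 14^32 · 14^8 · 14^4 ≡ 354 · 139 · 612 ≡ 278 (mod 727).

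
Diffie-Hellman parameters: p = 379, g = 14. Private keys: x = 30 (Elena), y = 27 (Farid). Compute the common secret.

Elena sends A = g^x mod p = 14^30 mod 379.
14^1 ≡ 14 (mod 379)
14^2 = (14^1)^2 ≡ 14^2 = 196 ≡ 196 (mod 379)
14^4 = (14^2)^2 ≡ 196^2 = 38416 ≡ 137 (mod 379)
14^8 = (14^4)^2 ≡ 137^2 = 18769 ≡ 198 (mod 379)
14^16 = (14^8)^2 ≡ 198^2 = 39204 ≡ 167 (mod 379)
14^30 = 14^16 · 14^8 · 14^4 · 14^2 ≡ 167 · 198 · 137 · 196 ≡ 5 (mod 379).
So A = 5. Farid then computes K = A^y mod p = 5^27 mod 379.
5^1 ≡ 5 (mod 379)
5^2 = (5^1)^2 ≡ 5^2 = 25 ≡ 25 (mod 379)
5^4 = (5^2)^2 ≡ 25^2 = 625 ≡ 246 (mod 379)
5^8 = (5^4)^2 ≡ 246^2 = 60516 ≡ 255 (mod 379)
5^16 = (5^8)^2 ≡ 255^2 = 65025 ≡ 216 (mod 379)
5^27 = 5^16 · 5^8 · 5^2 · 5^1 ≡ 216 · 255 · 25 · 5 ≡ 86 (mod 379).

86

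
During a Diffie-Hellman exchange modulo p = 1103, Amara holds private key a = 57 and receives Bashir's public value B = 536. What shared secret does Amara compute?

Shared key K = 536^57 mod 1103.
536^1 ≡ 536 (mod 1103)
536^2 = (536^1)^2 ≡ 536^2 = 287296 ≡ 516 (mod 1103)
536^4 = (536^2)^2 ≡ 516^2 = 266256 ≡ 433 (mod 1103)
536^8 = (536^4)^2 ≡ 433^2 = 187489 ≡ 1082 (mod 1103)
536^16 = (536^8)^2 ≡ 1082^2 = 1170724 ≡ 441 (mod 1103)
536^32 = (536^16)^2 ≡ 441^2 = 194481 ≡ 353 (mod 1103)
536^57 = 536^32 · 536^16 · 536^8 · 536^1 ≡ 353 · 441 · 1082 · 536 ≡ 293 (mod 1103).

293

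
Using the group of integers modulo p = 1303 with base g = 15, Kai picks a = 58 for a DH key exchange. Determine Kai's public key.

690

Public value = 15^58 mod 1303.
15^1 ≡ 15 (mod 1303)
15^2 = (15^1)^2 ≡ 15^2 = 225 ≡ 225 (mod 1303)
15^4 = (15^2)^2 ≡ 225^2 = 50625 ≡ 1111 (mod 1303)
15^8 = (15^4)^2 ≡ 1111^2 = 1234321 ≡ 380 (mod 1303)
15^16 = (15^8)^2 ≡ 380^2 = 144400 ≡ 1070 (mod 1303)
15^32 = (15^16)^2 ≡ 1070^2 = 1144900 ≡ 866 (mod 1303)
15^58 = 15^32 · 15^16 · 15^8 · 15^2 ≡ 866 · 1070 · 380 · 225 ≡ 690 (mod 1303).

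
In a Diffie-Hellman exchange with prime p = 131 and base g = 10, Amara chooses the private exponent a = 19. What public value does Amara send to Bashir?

111

Public value = 10^19 mod 131.
10^1 ≡ 10 (mod 131)
10^2 = (10^1)^2 ≡ 10^2 = 100 ≡ 100 (mod 131)
10^4 = (10^2)^2 ≡ 100^2 = 10000 ≡ 44 (mod 131)
10^8 = (10^4)^2 ≡ 44^2 = 1936 ≡ 102 (mod 131)
10^16 = (10^8)^2 ≡ 102^2 = 10404 ≡ 55 (mod 131)
10^19 = 10^16 · 10^2 · 10^1 ≡ 55 · 100 · 10 ≡ 111 (mod 131).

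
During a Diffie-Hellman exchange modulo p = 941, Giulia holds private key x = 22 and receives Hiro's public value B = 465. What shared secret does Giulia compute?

25

Shared key K = 465^22 mod 941.
465^1 ≡ 465 (mod 941)
465^2 = (465^1)^2 ≡ 465^2 = 216225 ≡ 736 (mod 941)
465^4 = (465^2)^2 ≡ 736^2 = 541696 ≡ 621 (mod 941)
465^8 = (465^4)^2 ≡ 621^2 = 385641 ≡ 772 (mod 941)
465^16 = (465^8)^2 ≡ 772^2 = 595984 ≡ 331 (mod 941)
465^22 = 465^16 · 465^4 · 465^2 ≡ 331 · 621 · 736 ≡ 25 (mod 941).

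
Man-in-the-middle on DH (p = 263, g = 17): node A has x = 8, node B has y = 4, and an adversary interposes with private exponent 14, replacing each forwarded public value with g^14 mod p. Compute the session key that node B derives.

Node B receives an adversary's public value M = 17^14 mod 263 instead of the honest one.
17^1 ≡ 17 (mod 263)
17^2 = (17^1)^2 ≡ 17^2 = 289 ≡ 26 (mod 263)
17^4 = (17^2)^2 ≡ 26^2 = 676 ≡ 150 (mod 263)
17^8 = (17^4)^2 ≡ 150^2 = 22500 ≡ 145 (mod 263)
17^14 = 17^8 · 17^4 · 17^2 ≡ 145 · 150 · 26 ≡ 50 (mod 263).
So M = 50. Node B computes K = M^4 mod 263.
50^1 ≡ 50 (mod 263)
50^2 = (50^1)^2 ≡ 50^2 = 2500 ≡ 133 (mod 263)
50^4 = (50^2)^2 ≡ 133^2 = 17689 ≡ 68 (mod 263)

68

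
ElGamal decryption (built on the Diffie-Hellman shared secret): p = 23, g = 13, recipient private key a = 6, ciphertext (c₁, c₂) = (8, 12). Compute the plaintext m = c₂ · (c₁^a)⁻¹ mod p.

Shared mask s = c₁^a mod p = 8^6 mod 23.
8^1 ≡ 8 (mod 23)
8^2 = (8^1)^2 ≡ 8^2 = 64 ≡ 18 (mod 23)
8^4 = (8^2)^2 ≡ 18^2 = 324 ≡ 2 (mod 23)
8^6 = 8^4 · 8^2 ≡ 2 · 18 ≡ 13 (mod 23).
So s = 13; s⁻¹ ≡ 16 (mod 23).
m = c₂ · s⁻¹ mod 23 = 12 · 16 mod 23 = 8.

8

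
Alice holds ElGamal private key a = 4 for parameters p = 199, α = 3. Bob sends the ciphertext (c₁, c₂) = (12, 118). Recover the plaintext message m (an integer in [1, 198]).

192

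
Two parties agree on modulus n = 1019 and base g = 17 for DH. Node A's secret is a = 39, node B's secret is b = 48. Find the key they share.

371

Node A sends A = g^a mod n = 17^39 mod 1019.
17^1 ≡ 17 (mod 1019)
17^2 = (17^1)^2 ≡ 17^2 = 289 ≡ 289 (mod 1019)
17^4 = (17^2)^2 ≡ 289^2 = 83521 ≡ 982 (mod 1019)
17^8 = (17^4)^2 ≡ 982^2 = 964324 ≡ 350 (mod 1019)
17^16 = (17^8)^2 ≡ 350^2 = 122500 ≡ 220 (mod 1019)
17^32 = (17^16)^2 ≡ 220^2 = 48400 ≡ 507 (mod 1019)
17^39 = 17^32 · 17^4 · 17^2 · 17^1 ≡ 507 · 982 · 289 · 17 ≡ 488 (mod 1019).
So A = 488. Node B then computes K = A^b mod n = 488^48 mod 1019.
488^1 ≡ 488 (mod 1019)
488^2 = (488^1)^2 ≡ 488^2 = 238144 ≡ 717 (mod 1019)
488^4 = (488^2)^2 ≡ 717^2 = 514089 ≡ 513 (mod 1019)
488^8 = (488^4)^2 ≡ 513^2 = 263169 ≡ 267 (mod 1019)
488^16 = (488^8)^2 ≡ 267^2 = 71289 ≡ 978 (mod 1019)
488^32 = (488^16)^2 ≡ 978^2 = 956484 ≡ 662 (mod 1019)
488^48 = 488^32 · 488^16 ≡ 662 · 978 ≡ 371 (mod 1019).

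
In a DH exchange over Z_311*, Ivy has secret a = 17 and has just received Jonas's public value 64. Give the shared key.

273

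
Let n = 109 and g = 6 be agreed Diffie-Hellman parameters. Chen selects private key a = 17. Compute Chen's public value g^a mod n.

Public value = 6^17 mod 109.
6^1 ≡ 6 (mod 109)
6^2 = (6^1)^2 ≡ 6^2 = 36 ≡ 36 (mod 109)
6^4 = (6^2)^2 ≡ 36^2 = 1296 ≡ 97 (mod 109)
6^8 = (6^4)^2 ≡ 97^2 = 9409 ≡ 35 (mod 109)
6^16 = (6^8)^2 ≡ 35^2 = 1225 ≡ 26 (mod 109)
6^17 = 6^16 · 6^1 ≡ 26 · 6 ≡ 47 (mod 109).

47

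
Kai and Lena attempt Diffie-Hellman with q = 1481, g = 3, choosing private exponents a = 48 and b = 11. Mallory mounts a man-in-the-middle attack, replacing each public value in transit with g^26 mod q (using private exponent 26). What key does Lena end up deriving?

962

Lena receives Mallory's public value M = 3^26 mod 1481 instead of the honest one.
3^1 ≡ 3 (mod 1481)
3^2 = (3^1)^2 ≡ 3^2 = 9 ≡ 9 (mod 1481)
3^4 = (3^2)^2 ≡ 9^2 = 81 ≡ 81 (mod 1481)
3^8 = (3^4)^2 ≡ 81^2 = 6561 ≡ 637 (mod 1481)
3^16 = (3^8)^2 ≡ 637^2 = 405769 ≡ 1456 (mod 1481)
3^26 = 3^16 · 3^8 · 3^2 ≡ 1456 · 637 · 9 ≡ 332 (mod 1481).
So M = 332. Lena computes K = M^11 mod 1481.
332^1 ≡ 332 (mod 1481)
332^2 = (332^1)^2 ≡ 332^2 = 110224 ≡ 630 (mod 1481)
332^4 = (332^2)^2 ≡ 630^2 = 396900 ≡ 1473 (mod 1481)
332^8 = (332^4)^2 ≡ 1473^2 = 2169729 ≡ 64 (mod 1481)
332^11 = 332^8 · 332^2 · 332^1 ≡ 64 · 630 · 332 ≡ 962 (mod 1481).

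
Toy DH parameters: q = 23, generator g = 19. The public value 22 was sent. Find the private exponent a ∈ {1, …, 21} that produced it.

Try successive powers of 19 modulo 23:
19^1 ≡ 19
19^2 ≡ 16
19^3 ≡ 5
19^4 ≡ 3
19^5 ≡ 11
19^6 ≡ 2
19^7 ≡ 15
19^8 ≡ 9
19^9 ≡ 10
19^10 ≡ 6
19^11 ≡ 22
Found: a = 11.

11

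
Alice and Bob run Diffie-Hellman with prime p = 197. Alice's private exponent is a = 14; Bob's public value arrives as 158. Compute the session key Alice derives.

114

Shared key K = 158^14 mod 197.
158^1 ≡ 158 (mod 197)
158^2 = (158^1)^2 ≡ 158^2 = 24964 ≡ 142 (mod 197)
158^4 = (158^2)^2 ≡ 142^2 = 20164 ≡ 70 (mod 197)
158^8 = (158^4)^2 ≡ 70^2 = 4900 ≡ 172 (mod 197)
158^14 = 158^8 · 158^4 · 158^2 ≡ 172 · 70 · 142 ≡ 114 (mod 197).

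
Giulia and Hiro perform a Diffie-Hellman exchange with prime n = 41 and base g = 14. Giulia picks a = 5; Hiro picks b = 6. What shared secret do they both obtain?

Hiro sends B = g^b mod n = 14^6 mod 41.
14^1 ≡ 14 (mod 41)
14^2 = (14^1)^2 ≡ 14^2 = 196 ≡ 32 (mod 41)
14^4 = (14^2)^2 ≡ 32^2 = 1024 ≡ 40 (mod 41)
14^6 = 14^4 · 14^2 ≡ 40 · 32 ≡ 9 (mod 41).
So B = 9. Giulia then computes K = B^a mod n = 9^5 mod 41.
9^1 ≡ 9 (mod 41)
9^2 = (9^1)^2 ≡ 9^2 = 81 ≡ 40 (mod 41)
9^4 = (9^2)^2 ≡ 40^2 = 1600 ≡ 1 (mod 41)
9^5 = 9^4 · 9^1 ≡ 1 · 9 ≡ 9 (mod 41).

9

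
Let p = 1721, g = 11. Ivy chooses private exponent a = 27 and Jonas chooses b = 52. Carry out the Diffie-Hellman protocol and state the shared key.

917

Jonas sends B = g^b mod p = 11^52 mod 1721.
11^1 ≡ 11 (mod 1721)
11^2 = (11^1)^2 ≡ 11^2 = 121 ≡ 121 (mod 1721)
11^4 = (11^2)^2 ≡ 121^2 = 14641 ≡ 873 (mod 1721)
11^8 = (11^4)^2 ≡ 873^2 = 762129 ≡ 1447 (mod 1721)
11^16 = (11^8)^2 ≡ 1447^2 = 2093809 ≡ 1073 (mod 1721)
11^32 = (11^16)^2 ≡ 1073^2 = 1151329 ≡ 1701 (mod 1721)
11^52 = 11^32 · 11^16 · 11^4 ≡ 1701 · 1073 · 873 ≡ 226 (mod 1721).
So B = 226. Ivy then computes K = B^a mod p = 226^27 mod 1721.
226^1 ≡ 226 (mod 1721)
226^2 = (226^1)^2 ≡ 226^2 = 51076 ≡ 1167 (mod 1721)
226^4 = (226^2)^2 ≡ 1167^2 = 1361889 ≡ 578 (mod 1721)
226^8 = (226^4)^2 ≡ 578^2 = 334084 ≡ 210 (mod 1721)
226^16 = (226^8)^2 ≡ 210^2 = 44100 ≡ 1075 (mod 1721)
226^27 = 226^16 · 226^8 · 226^2 · 226^1 ≡ 1075 · 210 · 1167 · 226 ≡ 917 (mod 1721).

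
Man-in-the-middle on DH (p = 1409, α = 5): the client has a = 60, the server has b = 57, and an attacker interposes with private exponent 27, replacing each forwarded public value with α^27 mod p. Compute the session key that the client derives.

199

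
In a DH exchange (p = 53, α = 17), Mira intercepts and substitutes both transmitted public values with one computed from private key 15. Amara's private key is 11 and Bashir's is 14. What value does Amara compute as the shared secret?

Amara receives Mira's public value M = 17^15 mod 53 instead of the honest one.
17^1 ≡ 17 (mod 53)
17^2 = (17^1)^2 ≡ 17^2 = 289 ≡ 24 (mod 53)
17^4 = (17^2)^2 ≡ 24^2 = 576 ≡ 46 (mod 53)
17^8 = (17^4)^2 ≡ 46^2 = 2116 ≡ 49 (mod 53)
17^15 = 17^8 · 17^4 · 17^2 · 17^1 ≡ 49 · 46 · 24 · 17 ≡ 29 (mod 53).
So M = 29. Amara computes K = M^11 mod 53.
29^1 ≡ 29 (mod 53)
29^2 = (29^1)^2 ≡ 29^2 = 841 ≡ 46 (mod 53)
29^4 = (29^2)^2 ≡ 46^2 = 2116 ≡ 49 (mod 53)
29^8 = (29^4)^2 ≡ 49^2 = 2401 ≡ 16 (mod 53)
29^11 = 29^8 · 29^2 · 29^1 ≡ 16 · 46 · 29 ≡ 38 (mod 53).

38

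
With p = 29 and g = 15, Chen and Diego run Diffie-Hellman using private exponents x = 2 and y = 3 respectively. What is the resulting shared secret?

Chen sends A = g^x mod p = 15^2 mod 29.
15^1 ≡ 15 (mod 29)
15^2 = (15^1)^2 ≡ 15^2 = 225 ≡ 22 (mod 29)
So A = 22. Diego then computes K = A^y mod p = 22^3 mod 29.
22^1 ≡ 22 (mod 29)
22^2 = (22^1)^2 ≡ 22^2 = 484 ≡ 20 (mod 29)
22^3 = 22^2 · 22^1 ≡ 20 · 22 ≡ 5 (mod 29).

5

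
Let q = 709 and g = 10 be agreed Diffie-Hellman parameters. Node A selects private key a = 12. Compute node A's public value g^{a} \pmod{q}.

Public value = 10^{12} \pmod{709}.
10^1 ≡ 10 (mod 709)
10^2 = (10^1)^2 ≡ 10^2 = 100 ≡ 100 (mod 709)
10^4 = (10^2)^2 ≡ 100^2 = 10000 ≡ 74 (mod 709)
10^8 = (10^4)^2 ≡ 74^2 = 5476 ≡ 513 (mod 709)
10^12 = 10^8 · 10^4 ≡ 513 · 74 ≡ 385 (mod 709).

385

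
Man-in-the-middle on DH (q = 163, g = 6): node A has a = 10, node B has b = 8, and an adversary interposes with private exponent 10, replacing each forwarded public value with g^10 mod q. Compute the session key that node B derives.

136

Node B receives an adversary's public value M = 6^10 mod 163 instead of the honest one.
6^1 ≡ 6 (mod 163)
6^2 = (6^1)^2 ≡ 6^2 = 36 ≡ 36 (mod 163)
6^4 = (6^2)^2 ≡ 36^2 = 1296 ≡ 155 (mod 163)
6^8 = (6^4)^2 ≡ 155^2 = 24025 ≡ 64 (mod 163)
6^10 = 6^8 · 6^2 ≡ 64 · 36 ≡ 22 (mod 163).
So M = 22. Node B computes K = M^8 mod 163.
22^1 ≡ 22 (mod 163)
22^2 = (22^1)^2 ≡ 22^2 = 484 ≡ 158 (mod 163)
22^4 = (22^2)^2 ≡ 158^2 = 24964 ≡ 25 (mod 163)
22^8 = (22^4)^2 ≡ 25^2 = 625 ≡ 136 (mod 163)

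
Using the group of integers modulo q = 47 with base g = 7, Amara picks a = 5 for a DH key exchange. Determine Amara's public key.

28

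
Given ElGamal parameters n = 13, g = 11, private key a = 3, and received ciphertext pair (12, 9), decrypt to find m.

4

Shared mask s = c₁^a mod n = 12^3 mod 13.
12^1 ≡ 12 (mod 13)
12^2 = (12^1)^2 ≡ 12^2 = 144 ≡ 1 (mod 13)
12^3 = 12^2 · 12^1 ≡ 1 · 12 ≡ 12 (mod 13).
So s = 12; s⁻¹ ≡ 12 (mod 13).
m = c₂ · s⁻¹ mod 13 = 9 · 12 mod 13 = 4.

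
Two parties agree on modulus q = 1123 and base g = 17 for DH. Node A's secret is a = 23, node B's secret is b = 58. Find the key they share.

542

Node B sends B = g^b mod q = 17^58 mod 1123.
17^1 ≡ 17 (mod 1123)
17^2 = (17^1)^2 ≡ 17^2 = 289 ≡ 289 (mod 1123)
17^4 = (17^2)^2 ≡ 289^2 = 83521 ≡ 419 (mod 1123)
17^8 = (17^4)^2 ≡ 419^2 = 175561 ≡ 373 (mod 1123)
17^16 = (17^8)^2 ≡ 373^2 = 139129 ≡ 1000 (mod 1123)
17^32 = (17^16)^2 ≡ 1000^2 = 1000000 ≡ 530 (mod 1123)
17^58 = 17^32 · 17^16 · 17^8 · 17^2 ≡ 530 · 1000 · 373 · 289 ≡ 616 (mod 1123).
So B = 616. Node A then computes K = B^a mod q = 616^23 mod 1123.
616^1 ≡ 616 (mod 1123)
616^2 = (616^1)^2 ≡ 616^2 = 379456 ≡ 1005 (mod 1123)
616^4 = (616^2)^2 ≡ 1005^2 = 1010025 ≡ 448 (mod 1123)
616^8 = (616^4)^2 ≡ 448^2 = 200704 ≡ 810 (mod 1123)
616^16 = (616^8)^2 ≡ 810^2 = 656100 ≡ 268 (mod 1123)
616^23 = 616^16 · 616^4 · 616^2 · 616^1 ≡ 268 · 448 · 1005 · 616 ≡ 542 (mod 1123).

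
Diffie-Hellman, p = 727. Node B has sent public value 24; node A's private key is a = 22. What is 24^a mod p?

645

Shared key K = 24^22 mod 727.
24^1 ≡ 24 (mod 727)
24^2 = (24^1)^2 ≡ 24^2 = 576 ≡ 576 (mod 727)
24^4 = (24^2)^2 ≡ 576^2 = 331776 ≡ 264 (mod 727)
24^8 = (24^4)^2 ≡ 264^2 = 69696 ≡ 631 (mod 727)
24^16 = (24^8)^2 ≡ 631^2 = 398161 ≡ 492 (mod 727)
24^22 = 24^16 · 24^4 · 24^2 ≡ 492 · 264 · 576 ≡ 645 (mod 727).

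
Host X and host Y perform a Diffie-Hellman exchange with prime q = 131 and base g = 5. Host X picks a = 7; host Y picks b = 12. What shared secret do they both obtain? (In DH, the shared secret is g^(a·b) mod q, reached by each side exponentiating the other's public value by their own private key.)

Host Y sends B = g^b mod q = 5^12 mod 131.
5^1 ≡ 5 (mod 131)
5^2 = (5^1)^2 ≡ 5^2 = 25 ≡ 25 (mod 131)
5^4 = (5^2)^2 ≡ 25^2 = 625 ≡ 101 (mod 131)
5^8 = (5^4)^2 ≡ 101^2 = 10201 ≡ 114 (mod 131)
5^12 = 5^8 · 5^4 ≡ 114 · 101 ≡ 117 (mod 131).
So B = 117. Host X then computes K = B^a mod q = 117^7 mod 131.
117^1 ≡ 117 (mod 131)
117^2 = (117^1)^2 ≡ 117^2 = 13689 ≡ 65 (mod 131)
117^4 = (117^2)^2 ≡ 65^2 = 4225 ≡ 33 (mod 131)
117^7 = 117^4 · 117^2 · 117^1 ≡ 33 · 65 · 117 ≡ 100 (mod 131).

100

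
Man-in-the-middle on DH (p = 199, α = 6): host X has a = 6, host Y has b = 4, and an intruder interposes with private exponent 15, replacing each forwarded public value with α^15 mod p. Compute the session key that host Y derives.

Host Y receives an intruder's public value M = 6^15 mod 199 instead of the honest one.
6^1 ≡ 6 (mod 199)
6^2 = (6^1)^2 ≡ 6^2 = 36 ≡ 36 (mod 199)
6^4 = (6^2)^2 ≡ 36^2 = 1296 ≡ 102 (mod 199)
6^8 = (6^4)^2 ≡ 102^2 = 10404 ≡ 56 (mod 199)
6^15 = 6^8 · 6^4 · 6^2 · 6^1 ≡ 56 · 102 · 36 · 6 ≡ 191 (mod 199).
So M = 191. Host Y computes K = M^4 mod 199.
191^1 ≡ 191 (mod 199)
191^2 = (191^1)^2 ≡ 191^2 = 36481 ≡ 64 (mod 199)
191^4 = (191^2)^2 ≡ 64^2 = 4096 ≡ 116 (mod 199)

116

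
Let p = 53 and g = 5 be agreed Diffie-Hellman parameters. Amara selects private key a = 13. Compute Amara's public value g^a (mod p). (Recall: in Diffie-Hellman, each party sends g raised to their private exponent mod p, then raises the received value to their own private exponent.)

Public value = 5^13 (mod 53).
5^1 ≡ 5 (mod 53)
5^2 = (5^1)^2 ≡ 5^2 = 25 ≡ 25 (mod 53)
5^4 = (5^2)^2 ≡ 25^2 = 625 ≡ 42 (mod 53)
5^8 = (5^4)^2 ≡ 42^2 = 1764 ≡ 15 (mod 53)
5^13 = 5^8 · 5^4 · 5^1 ≡ 15 · 42 · 5 ≡ 23 (mod 53).

23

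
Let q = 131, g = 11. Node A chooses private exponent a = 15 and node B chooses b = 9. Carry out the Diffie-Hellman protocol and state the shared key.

Node A sends A = g^a mod q = 11^15 mod 131.
11^1 ≡ 11 (mod 131)
11^2 = (11^1)^2 ≡ 11^2 = 121 ≡ 121 (mod 131)
11^4 = (11^2)^2 ≡ 121^2 = 14641 ≡ 100 (mod 131)
11^8 = (11^4)^2 ≡ 100^2 = 10000 ≡ 44 (mod 131)
11^15 = 11^8 · 11^4 · 11^2 · 11^1 ≡ 44 · 100 · 121 · 11 ≡ 45 (mod 131).
So A = 45. Node B then computes K = A^b mod q = 45^9 mod 131.
45^1 ≡ 45 (mod 131)
45^2 = (45^1)^2 ≡ 45^2 = 2025 ≡ 60 (mod 131)
45^4 = (45^2)^2 ≡ 60^2 = 3600 ≡ 63 (mod 131)
45^8 = (45^4)^2 ≡ 63^2 = 3969 ≡ 39 (mod 131)
45^9 = 45^8 · 45^1 ≡ 39 · 45 ≡ 52 (mod 131).

52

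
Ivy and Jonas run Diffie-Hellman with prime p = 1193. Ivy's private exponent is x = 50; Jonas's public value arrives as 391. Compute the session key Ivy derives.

1042

Shared key K = 391^50 mod 1193.
391^1 ≡ 391 (mod 1193)
391^2 = (391^1)^2 ≡ 391^2 = 152881 ≡ 177 (mod 1193)
391^4 = (391^2)^2 ≡ 177^2 = 31329 ≡ 311 (mod 1193)
391^8 = (391^4)^2 ≡ 311^2 = 96721 ≡ 88 (mod 1193)
391^16 = (391^8)^2 ≡ 88^2 = 7744 ≡ 586 (mod 1193)
391^32 = (391^16)^2 ≡ 586^2 = 343396 ≡ 1005 (mod 1193)
391^50 = 391^32 · 391^16 · 391^2 ≡ 1005 · 586 · 177 ≡ 1042 (mod 1193).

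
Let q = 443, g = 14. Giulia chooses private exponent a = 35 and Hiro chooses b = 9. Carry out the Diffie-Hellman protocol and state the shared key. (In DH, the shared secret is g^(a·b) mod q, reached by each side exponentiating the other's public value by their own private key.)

Hiro sends B = g^b mod q = 14^9 mod 443.
14^1 ≡ 14 (mod 443)
14^2 = (14^1)^2 ≡ 14^2 = 196 ≡ 196 (mod 443)
14^4 = (14^2)^2 ≡ 196^2 = 38416 ≡ 318 (mod 443)
14^8 = (14^4)^2 ≡ 318^2 = 101124 ≡ 120 (mod 443)
14^9 = 14^8 · 14^1 ≡ 120 · 14 ≡ 351 (mod 443).
So B = 351. Giulia then computes K = B^a mod q = 351^35 mod 443.
351^1 ≡ 351 (mod 443)
351^2 = (351^1)^2 ≡ 351^2 = 123201 ≡ 47 (mod 443)
351^4 = (351^2)^2 ≡ 47^2 = 2209 ≡ 437 (mod 443)
351^8 = (351^4)^2 ≡ 437^2 = 190969 ≡ 36 (mod 443)
351^16 = (351^8)^2 ≡ 36^2 = 1296 ≡ 410 (mod 443)
351^32 = (351^16)^2 ≡ 410^2 = 168100 ≡ 203 (mod 443)
351^35 = 351^32 · 351^2 · 351^1 ≡ 203 · 47 · 351 ≡ 254 (mod 443).

254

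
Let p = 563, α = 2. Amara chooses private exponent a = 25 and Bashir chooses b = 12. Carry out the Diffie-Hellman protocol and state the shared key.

428

Amara sends A = α^a mod p = 2^25 mod 563.
2^1 ≡ 2 (mod 563)
2^2 = (2^1)^2 ≡ 2^2 = 4 ≡ 4 (mod 563)
2^4 = (2^2)^2 ≡ 4^2 = 16 ≡ 16 (mod 563)
2^8 = (2^4)^2 ≡ 16^2 = 256 ≡ 256 (mod 563)
2^16 = (2^8)^2 ≡ 256^2 = 65536 ≡ 228 (mod 563)
2^25 = 2^16 · 2^8 · 2^1 ≡ 228 · 256 · 2 ≡ 195 (mod 563).
So A = 195. Bashir then computes K = A^b mod p = 195^12 mod 563.
195^1 ≡ 195 (mod 563)
195^2 = (195^1)^2 ≡ 195^2 = 38025 ≡ 304 (mod 563)
195^4 = (195^2)^2 ≡ 304^2 = 92416 ≡ 84 (mod 563)
195^8 = (195^4)^2 ≡ 84^2 = 7056 ≡ 300 (mod 563)
195^12 = 195^8 · 195^4 ≡ 300 · 84 ≡ 428 (mod 563).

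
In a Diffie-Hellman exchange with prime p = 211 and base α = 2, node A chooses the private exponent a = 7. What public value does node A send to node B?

128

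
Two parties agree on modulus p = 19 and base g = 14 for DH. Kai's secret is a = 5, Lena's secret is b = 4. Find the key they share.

Kai sends A = g^a mod p = 14^5 mod 19.
14^1 ≡ 14 (mod 19)
14^2 = (14^1)^2 ≡ 14^2 = 196 ≡ 6 (mod 19)
14^4 = (14^2)^2 ≡ 6^2 = 36 ≡ 17 (mod 19)
14^5 = 14^4 · 14^1 ≡ 17 · 14 ≡ 10 (mod 19).
So A = 10. Lena then computes K = A^b mod p = 10^4 mod 19.
10^1 ≡ 10 (mod 19)
10^2 = (10^1)^2 ≡ 10^2 = 100 ≡ 5 (mod 19)
10^4 = (10^2)^2 ≡ 5^2 = 25 ≡ 6 (mod 19)

6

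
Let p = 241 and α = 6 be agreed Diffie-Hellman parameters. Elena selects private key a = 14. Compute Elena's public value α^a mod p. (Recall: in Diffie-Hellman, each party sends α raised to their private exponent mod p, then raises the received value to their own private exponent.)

Public value = 6^14 mod 241.
6^1 ≡ 6 (mod 241)
6^2 = (6^1)^2 ≡ 6^2 = 36 ≡ 36 (mod 241)
6^4 = (6^2)^2 ≡ 36^2 = 1296 ≡ 91 (mod 241)
6^8 = (6^4)^2 ≡ 91^2 = 8281 ≡ 87 (mod 241)
6^14 = 6^8 · 6^4 · 6^2 ≡ 87 · 91 · 36 ≡ 150 (mod 241).

150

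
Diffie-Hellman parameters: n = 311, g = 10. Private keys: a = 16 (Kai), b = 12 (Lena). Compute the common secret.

237

Lena sends B = g^b mod n = 10^12 mod 311.
10^1 ≡ 10 (mod 311)
10^2 = (10^1)^2 ≡ 10^2 = 100 ≡ 100 (mod 311)
10^4 = (10^2)^2 ≡ 100^2 = 10000 ≡ 48 (mod 311)
10^8 = (10^4)^2 ≡ 48^2 = 2304 ≡ 127 (mod 311)
10^12 = 10^8 · 10^4 ≡ 127 · 48 ≡ 187 (mod 311).
So B = 187. Kai then computes K = B^a mod n = 187^16 mod 311.
187^1 ≡ 187 (mod 311)
187^2 = (187^1)^2 ≡ 187^2 = 34969 ≡ 137 (mod 311)
187^4 = (187^2)^2 ≡ 137^2 = 18769 ≡ 109 (mod 311)
187^8 = (187^4)^2 ≡ 109^2 = 11881 ≡ 63 (mod 311)
187^16 = (187^8)^2 ≡ 63^2 = 3969 ≡ 237 (mod 311)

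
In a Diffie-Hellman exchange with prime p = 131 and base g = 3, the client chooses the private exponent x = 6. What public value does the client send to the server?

Public value = 3^6 (mod 131).
3^1 ≡ 3 (mod 131)
3^2 = (3^1)^2 ≡ 3^2 = 9 ≡ 9 (mod 131)
3^4 = (3^2)^2 ≡ 9^2 = 81 ≡ 81 (mod 131)
3^6 = 3^4 · 3^2 ≡ 81 · 9 ≡ 74 (mod 131).

74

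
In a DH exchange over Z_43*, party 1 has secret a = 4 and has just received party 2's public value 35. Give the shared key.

Shared key K = 35^4 mod 43.
35^1 ≡ 35 (mod 43)
35^2 = (35^1)^2 ≡ 35^2 = 1225 ≡ 21 (mod 43)
35^4 = (35^2)^2 ≡ 21^2 = 441 ≡ 11 (mod 43)

11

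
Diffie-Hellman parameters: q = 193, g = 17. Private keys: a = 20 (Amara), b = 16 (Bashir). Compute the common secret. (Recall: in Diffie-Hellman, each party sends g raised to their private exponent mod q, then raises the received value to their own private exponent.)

108

Amara sends A = g^a mod q = 17^20 mod 193.
17^1 ≡ 17 (mod 193)
17^2 = (17^1)^2 ≡ 17^2 = 289 ≡ 96 (mod 193)
17^4 = (17^2)^2 ≡ 96^2 = 9216 ≡ 145 (mod 193)
17^8 = (17^4)^2 ≡ 145^2 = 21025 ≡ 181 (mod 193)
17^16 = (17^8)^2 ≡ 181^2 = 32761 ≡ 144 (mod 193)
17^20 = 17^16 · 17^4 ≡ 144 · 145 ≡ 36 (mod 193).
So A = 36. Bashir then computes K = A^b mod q = 36^16 mod 193.
36^1 ≡ 36 (mod 193)
36^2 = (36^1)^2 ≡ 36^2 = 1296 ≡ 138 (mod 193)
36^4 = (36^2)^2 ≡ 138^2 = 19044 ≡ 130 (mod 193)
36^8 = (36^4)^2 ≡ 130^2 = 16900 ≡ 109 (mod 193)
36^16 = (36^8)^2 ≡ 109^2 = 11881 ≡ 108 (mod 193)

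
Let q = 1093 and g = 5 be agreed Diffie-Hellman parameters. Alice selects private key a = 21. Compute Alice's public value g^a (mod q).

Public value = 5^21 (mod 1093).
5^1 ≡ 5 (mod 1093)
5^2 = (5^1)^2 ≡ 5^2 = 25 ≡ 25 (mod 1093)
5^4 = (5^2)^2 ≡ 25^2 = 625 ≡ 625 (mod 1093)
5^8 = (5^4)^2 ≡ 625^2 = 390625 ≡ 424 (mod 1093)
5^16 = (5^8)^2 ≡ 424^2 = 179776 ≡ 524 (mod 1093)
5^21 = 5^16 · 5^4 · 5^1 ≡ 524 · 625 · 5 ≡ 186 (mod 1093).

186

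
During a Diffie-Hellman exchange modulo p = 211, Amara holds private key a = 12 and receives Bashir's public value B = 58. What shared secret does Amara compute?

123

Shared key K = 58^12 mod 211.
58^1 ≡ 58 (mod 211)
58^2 = (58^1)^2 ≡ 58^2 = 3364 ≡ 199 (mod 211)
58^4 = (58^2)^2 ≡ 199^2 = 39601 ≡ 144 (mod 211)
58^8 = (58^4)^2 ≡ 144^2 = 20736 ≡ 58 (mod 211)
58^12 = 58^8 · 58^4 ≡ 58 · 144 ≡ 123 (mod 211).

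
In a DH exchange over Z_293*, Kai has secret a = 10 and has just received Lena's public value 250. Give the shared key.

126

Shared key K = 250^10 mod 293.
250^1 ≡ 250 (mod 293)
250^2 = (250^1)^2 ≡ 250^2 = 62500 ≡ 91 (mod 293)
250^4 = (250^2)^2 ≡ 91^2 = 8281 ≡ 77 (mod 293)
250^8 = (250^4)^2 ≡ 77^2 = 5929 ≡ 69 (mod 293)
250^10 = 250^8 · 250^2 ≡ 69 · 91 ≡ 126 (mod 293).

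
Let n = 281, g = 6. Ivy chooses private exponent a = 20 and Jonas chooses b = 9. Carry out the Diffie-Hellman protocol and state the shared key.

Jonas sends B = g^b mod n = 6^9 mod 281.
6^1 ≡ 6 (mod 281)
6^2 = (6^1)^2 ≡ 6^2 = 36 ≡ 36 (mod 281)
6^4 = (6^2)^2 ≡ 36^2 = 1296 ≡ 172 (mod 281)
6^8 = (6^4)^2 ≡ 172^2 = 29584 ≡ 79 (mod 281)
6^9 = 6^8 · 6^1 ≡ 79 · 6 ≡ 193 (mod 281).
So B = 193. Ivy then computes K = B^a mod n = 193^20 mod 281.
193^1 ≡ 193 (mod 281)
193^2 = (193^1)^2 ≡ 193^2 = 37249 ≡ 157 (mod 281)
193^4 = (193^2)^2 ≡ 157^2 = 24649 ≡ 202 (mod 281)
193^8 = (193^4)^2 ≡ 202^2 = 40804 ≡ 59 (mod 281)
193^16 = (193^8)^2 ≡ 59^2 = 3481 ≡ 109 (mod 281)
193^20 = 193^16 · 193^4 ≡ 109 · 202 ≡ 100 (mod 281).

100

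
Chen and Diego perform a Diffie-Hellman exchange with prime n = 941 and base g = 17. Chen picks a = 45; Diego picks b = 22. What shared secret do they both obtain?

Diego sends B = g^b mod n = 17^22 mod 941.
17^1 ≡ 17 (mod 941)
17^2 = (17^1)^2 ≡ 17^2 = 289 ≡ 289 (mod 941)
17^4 = (17^2)^2 ≡ 289^2 = 83521 ≡ 713 (mod 941)
17^8 = (17^4)^2 ≡ 713^2 = 508369 ≡ 229 (mod 941)
17^16 = (17^8)^2 ≡ 229^2 = 52441 ≡ 686 (mod 941)
17^22 = 17^16 · 17^4 · 17^2 ≡ 686 · 713 · 289 ≡ 905 (mod 941).
So B = 905. Chen then computes K = B^a mod n = 905^45 mod 941.
905^1 ≡ 905 (mod 941)
905^2 = (905^1)^2 ≡ 905^2 = 819025 ≡ 355 (mod 941)
905^4 = (905^2)^2 ≡ 355^2 = 126025 ≡ 872 (mod 941)
905^8 = (905^4)^2 ≡ 872^2 = 760384 ≡ 56 (mod 941)
905^16 = (905^8)^2 ≡ 56^2 = 3136 ≡ 313 (mod 941)
905^32 = (905^16)^2 ≡ 313^2 = 97969 ≡ 105 (mod 941)
905^45 = 905^32 · 905^8 · 905^4 · 905^1 ≡ 105 · 56 · 872 · 905 ≡ 659 (mod 941).

659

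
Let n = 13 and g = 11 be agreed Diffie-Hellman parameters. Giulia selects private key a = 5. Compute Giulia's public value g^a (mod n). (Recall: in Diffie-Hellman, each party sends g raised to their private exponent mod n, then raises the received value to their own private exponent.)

Public value = 11^5 (mod 13).
11^1 ≡ 11 (mod 13)
11^2 = (11^1)^2 ≡ 11^2 = 121 ≡ 4 (mod 13)
11^4 = (11^2)^2 ≡ 4^2 = 16 ≡ 3 (mod 13)
11^5 = 11^4 · 11^1 ≡ 3 · 11 ≡ 7 (mod 13).

7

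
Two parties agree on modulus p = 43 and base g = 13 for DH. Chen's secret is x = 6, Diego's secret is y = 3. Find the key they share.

11

Diego sends B = g^y mod p = 13^3 mod 43.
13^1 ≡ 13 (mod 43)
13^2 = (13^1)^2 ≡ 13^2 = 169 ≡ 40 (mod 43)
13^3 = 13^2 · 13^1 ≡ 40 · 13 ≡ 4 (mod 43).
So B = 4. Chen then computes K = B^x mod p = 4^6 mod 43.
4^1 ≡ 4 (mod 43)
4^2 = (4^1)^2 ≡ 4^2 = 16 ≡ 16 (mod 43)
4^4 = (4^2)^2 ≡ 16^2 = 256 ≡ 41 (mod 43)
4^6 = 4^4 · 4^2 ≡ 41 · 16 ≡ 11 (mod 43).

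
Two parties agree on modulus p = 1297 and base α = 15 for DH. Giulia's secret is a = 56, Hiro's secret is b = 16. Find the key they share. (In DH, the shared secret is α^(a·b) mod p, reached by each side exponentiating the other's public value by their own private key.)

731

Hiro sends B = α^b mod p = 15^16 mod 1297.
15^1 ≡ 15 (mod 1297)
15^2 = (15^1)^2 ≡ 15^2 = 225 ≡ 225 (mod 1297)
15^4 = (15^2)^2 ≡ 225^2 = 50625 ≡ 42 (mod 1297)
15^8 = (15^4)^2 ≡ 42^2 = 1764 ≡ 467 (mod 1297)
15^16 = (15^8)^2 ≡ 467^2 = 218089 ≡ 193 (mod 1297)
So B = 193. Giulia then computes K = B^a mod p = 193^56 mod 1297.
193^1 ≡ 193 (mod 1297)
193^2 = (193^1)^2 ≡ 193^2 = 37249 ≡ 933 (mod 1297)
193^4 = (193^2)^2 ≡ 933^2 = 870489 ≡ 202 (mod 1297)
193^8 = (193^4)^2 ≡ 202^2 = 40804 ≡ 597 (mod 1297)
193^16 = (193^8)^2 ≡ 597^2 = 356409 ≡ 1031 (mod 1297)
193^32 = (193^16)^2 ≡ 1031^2 = 1062961 ≡ 718 (mod 1297)
193^56 = 193^32 · 193^16 · 193^8 ≡ 718 · 1031 · 597 ≡ 731 (mod 1297).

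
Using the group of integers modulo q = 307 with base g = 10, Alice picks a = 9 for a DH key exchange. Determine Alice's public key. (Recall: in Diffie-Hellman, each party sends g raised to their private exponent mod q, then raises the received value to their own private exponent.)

304

Public value = 10^9 mod 307.
10^1 ≡ 10 (mod 307)
10^2 = (10^1)^2 ≡ 10^2 = 100 ≡ 100 (mod 307)
10^4 = (10^2)^2 ≡ 100^2 = 10000 ≡ 176 (mod 307)
10^8 = (10^4)^2 ≡ 176^2 = 30976 ≡ 276 (mod 307)
10^9 = 10^8 · 10^1 ≡ 276 · 10 ≡ 304 (mod 307).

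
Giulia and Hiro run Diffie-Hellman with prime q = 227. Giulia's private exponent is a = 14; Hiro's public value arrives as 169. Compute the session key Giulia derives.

207

Shared key K = 169^14 mod 227.
169^1 ≡ 169 (mod 227)
169^2 = (169^1)^2 ≡ 169^2 = 28561 ≡ 186 (mod 227)
169^4 = (169^2)^2 ≡ 186^2 = 34596 ≡ 92 (mod 227)
169^8 = (169^4)^2 ≡ 92^2 = 8464 ≡ 65 (mod 227)
169^14 = 169^8 · 169^4 · 169^2 ≡ 65 · 92 · 186 ≡ 207 (mod 227).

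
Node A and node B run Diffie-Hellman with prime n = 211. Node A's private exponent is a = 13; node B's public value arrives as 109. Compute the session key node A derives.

121

Shared key K = 109^13 mod 211.
109^1 ≡ 109 (mod 211)
109^2 = (109^1)^2 ≡ 109^2 = 11881 ≡ 65 (mod 211)
109^4 = (109^2)^2 ≡ 65^2 = 4225 ≡ 5 (mod 211)
109^8 = (109^4)^2 ≡ 5^2 = 25 ≡ 25 (mod 211)
109^13 = 109^8 · 109^4 · 109^1 ≡ 25 · 5 · 109 ≡ 121 (mod 211).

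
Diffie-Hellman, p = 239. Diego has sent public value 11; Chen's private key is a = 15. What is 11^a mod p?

Shared key K = 11^15 mod 239.
11^1 ≡ 11 (mod 239)
11^2 = (11^1)^2 ≡ 11^2 = 121 ≡ 121 (mod 239)
11^4 = (11^2)^2 ≡ 121^2 = 14641 ≡ 62 (mod 239)
11^8 = (11^4)^2 ≡ 62^2 = 3844 ≡ 20 (mod 239)
11^15 = 11^8 · 11^4 · 11^2 · 11^1 ≡ 20 · 62 · 121 · 11 ≡ 145 (mod 239).

145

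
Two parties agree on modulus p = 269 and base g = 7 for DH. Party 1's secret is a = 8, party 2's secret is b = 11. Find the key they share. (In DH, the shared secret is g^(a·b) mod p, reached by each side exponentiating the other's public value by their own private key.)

Party 1 sends A = g^a mod p = 7^8 mod 269.
7^1 ≡ 7 (mod 269)
7^2 = (7^1)^2 ≡ 7^2 = 49 ≡ 49 (mod 269)
7^4 = (7^2)^2 ≡ 49^2 = 2401 ≡ 249 (mod 269)
7^8 = (7^4)^2 ≡ 249^2 = 62001 ≡ 131 (mod 269)
So A = 131. Party 2 then computes K = A^b mod p = 131^11 mod 269.
131^1 ≡ 131 (mod 269)
131^2 = (131^1)^2 ≡ 131^2 = 17161 ≡ 214 (mod 269)
131^4 = (131^2)^2 ≡ 214^2 = 45796 ≡ 66 (mod 269)
131^8 = (131^4)^2 ≡ 66^2 = 4356 ≡ 52 (mod 269)
131^11 = 131^8 · 131^2 · 131^1 ≡ 52 · 214 · 131 ≡ 57 (mod 269).

57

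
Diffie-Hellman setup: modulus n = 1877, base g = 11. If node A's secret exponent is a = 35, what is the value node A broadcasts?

840

Public value = 11^35 (mod 1877).
11^1 ≡ 11 (mod 1877)
11^2 = (11^1)^2 ≡ 11^2 = 121 ≡ 121 (mod 1877)
11^4 = (11^2)^2 ≡ 121^2 = 14641 ≡ 1502 (mod 1877)
11^8 = (11^4)^2 ≡ 1502^2 = 2256004 ≡ 1727 (mod 1877)
11^16 = (11^8)^2 ≡ 1727^2 = 2982529 ≡ 1853 (mod 1877)
11^32 = (11^16)^2 ≡ 1853^2 = 3433609 ≡ 576 (mod 1877)
11^35 = 11^32 · 11^2 · 11^1 ≡ 576 · 121 · 11 ≡ 840 (mod 1877).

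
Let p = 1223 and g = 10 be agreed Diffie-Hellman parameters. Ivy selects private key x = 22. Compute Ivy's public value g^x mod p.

163

Public value = 10^22 mod 1223.
10^1 ≡ 10 (mod 1223)
10^2 = (10^1)^2 ≡ 10^2 = 100 ≡ 100 (mod 1223)
10^4 = (10^2)^2 ≡ 100^2 = 10000 ≡ 216 (mod 1223)
10^8 = (10^4)^2 ≡ 216^2 = 46656 ≡ 182 (mod 1223)
10^16 = (10^8)^2 ≡ 182^2 = 33124 ≡ 103 (mod 1223)
10^22 = 10^16 · 10^4 · 10^2 ≡ 103 · 216 · 100 ≡ 163 (mod 1223).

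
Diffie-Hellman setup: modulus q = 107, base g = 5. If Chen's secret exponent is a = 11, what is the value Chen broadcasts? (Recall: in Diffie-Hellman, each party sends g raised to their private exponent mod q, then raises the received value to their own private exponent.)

Public value = 5^11 (mod 107).
5^1 ≡ 5 (mod 107)
5^2 = (5^1)^2 ≡ 5^2 = 25 ≡ 25 (mod 107)
5^4 = (5^2)^2 ≡ 25^2 = 625 ≡ 90 (mod 107)
5^8 = (5^4)^2 ≡ 90^2 = 8100 ≡ 75 (mod 107)
5^11 = 5^8 · 5^2 · 5^1 ≡ 75 · 25 · 5 ≡ 66 (mod 107).

66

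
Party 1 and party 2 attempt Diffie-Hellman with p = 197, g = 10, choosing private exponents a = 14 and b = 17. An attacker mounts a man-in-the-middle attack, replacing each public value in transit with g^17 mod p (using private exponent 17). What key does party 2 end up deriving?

Party 2 receives an attacker's public value M = 10^17 mod 197 instead of the honest one.
10^1 ≡ 10 (mod 197)
10^2 = (10^1)^2 ≡ 10^2 = 100 ≡ 100 (mod 197)
10^4 = (10^2)^2 ≡ 100^2 = 10000 ≡ 150 (mod 197)
10^8 = (10^4)^2 ≡ 150^2 = 22500 ≡ 42 (mod 197)
10^16 = (10^8)^2 ≡ 42^2 = 1764 ≡ 188 (mod 197)
10^17 = 10^16 · 10^1 ≡ 188 · 10 ≡ 107 (mod 197).
So M = 107. Party 2 computes K = M^17 mod 197.
107^1 ≡ 107 (mod 197)
107^2 = (107^1)^2 ≡ 107^2 = 11449 ≡ 23 (mod 197)
107^4 = (107^2)^2 ≡ 23^2 = 529 ≡ 135 (mod 197)
107^8 = (107^4)^2 ≡ 135^2 = 18225 ≡ 101 (mod 197)
107^16 = (107^8)^2 ≡ 101^2 = 10201 ≡ 154 (mod 197)
107^17 = 107^16 · 107^1 ≡ 154 · 107 ≡ 127 (mod 197).

127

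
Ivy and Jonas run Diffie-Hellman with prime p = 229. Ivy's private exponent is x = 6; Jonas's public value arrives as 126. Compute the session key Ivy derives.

Shared key K = 126^6 mod 229.
126^1 ≡ 126 (mod 229)
126^2 = (126^1)^2 ≡ 126^2 = 15876 ≡ 75 (mod 229)
126^4 = (126^2)^2 ≡ 75^2 = 5625 ≡ 129 (mod 229)
126^6 = 126^4 · 126^2 ≡ 129 · 75 ≡ 57 (mod 229).

57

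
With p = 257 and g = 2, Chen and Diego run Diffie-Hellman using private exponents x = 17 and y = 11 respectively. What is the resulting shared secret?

249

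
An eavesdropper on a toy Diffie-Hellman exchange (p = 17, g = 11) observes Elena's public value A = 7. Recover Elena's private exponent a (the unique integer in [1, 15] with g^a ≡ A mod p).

13

Try successive powers of 11 modulo 17:
11^1 ≡ 11
11^2 ≡ 2
11^3 ≡ 5
11^4 ≡ 4
11^5 ≡ 10
11^6 ≡ 8
11^7 ≡ 3
11^8 ≡ 16
11^9 ≡ 6
11^10 ≡ 15
11^11 ≡ 12
11^12 ≡ 13
11^13 ≡ 7
Found: a = 13.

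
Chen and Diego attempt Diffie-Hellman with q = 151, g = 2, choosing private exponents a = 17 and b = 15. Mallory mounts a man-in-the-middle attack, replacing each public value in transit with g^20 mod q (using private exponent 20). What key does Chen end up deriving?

Chen receives Mallory's public value M = 2^20 mod 151 instead of the honest one.
2^1 ≡ 2 (mod 151)
2^2 = (2^1)^2 ≡ 2^2 = 4 ≡ 4 (mod 151)
2^4 = (2^2)^2 ≡ 4^2 = 16 ≡ 16 (mod 151)
2^8 = (2^4)^2 ≡ 16^2 = 256 ≡ 105 (mod 151)
2^16 = (2^8)^2 ≡ 105^2 = 11025 ≡ 2 (mod 151)
2^20 = 2^16 · 2^4 ≡ 2 · 16 ≡ 32 (mod 151).
So M = 32. Chen computes K = M^17 mod 151.
32^1 ≡ 32 (mod 151)
32^2 = (32^1)^2 ≡ 32^2 = 1024 ≡ 118 (mod 151)
32^4 = (32^2)^2 ≡ 118^2 = 13924 ≡ 32 (mod 151)
32^8 = (32^4)^2 ≡ 32^2 = 1024 ≡ 118 (mod 151)
32^16 = (32^8)^2 ≡ 118^2 = 13924 ≡ 32 (mod 151)
32^17 = 32^16 · 32^1 ≡ 32 · 32 ≡ 118 (mod 151).

118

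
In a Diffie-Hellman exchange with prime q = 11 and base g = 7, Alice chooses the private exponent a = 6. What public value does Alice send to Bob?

4

Public value = 7^6 mod 11.
7^1 ≡ 7 (mod 11)
7^2 = (7^1)^2 ≡ 7^2 = 49 ≡ 5 (mod 11)
7^4 = (7^2)^2 ≡ 5^2 = 25 ≡ 3 (mod 11)
7^6 = 7^4 · 7^2 ≡ 3 · 5 ≡ 4 (mod 11).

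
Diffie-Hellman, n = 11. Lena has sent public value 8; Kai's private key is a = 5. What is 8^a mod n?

10

Shared key K = 8^5 mod 11.
8^1 ≡ 8 (mod 11)
8^2 = (8^1)^2 ≡ 8^2 = 64 ≡ 9 (mod 11)
8^4 = (8^2)^2 ≡ 9^2 = 81 ≡ 4 (mod 11)
8^5 = 8^4 · 8^1 ≡ 4 · 8 ≡ 10 (mod 11).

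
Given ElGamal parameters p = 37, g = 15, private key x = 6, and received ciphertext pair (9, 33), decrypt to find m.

7

Shared mask s = c₁^x mod p = 9^6 mod 37.
9^1 ≡ 9 (mod 37)
9^2 = (9^1)^2 ≡ 9^2 = 81 ≡ 7 (mod 37)
9^4 = (9^2)^2 ≡ 7^2 = 49 ≡ 12 (mod 37)
9^6 = 9^4 · 9^2 ≡ 12 · 7 ≡ 10 (mod 37).
So s = 10; s⁻¹ ≡ 26 (mod 37).
m = c₂ · s⁻¹ mod 37 = 33 · 26 mod 37 = 7.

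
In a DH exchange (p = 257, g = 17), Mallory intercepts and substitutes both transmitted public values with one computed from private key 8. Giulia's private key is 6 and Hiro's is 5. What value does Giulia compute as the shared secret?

256

Giulia receives Mallory's public value M = 17^8 mod 257 instead of the honest one.
17^1 ≡ 17 (mod 257)
17^2 = (17^1)^2 ≡ 17^2 = 289 ≡ 32 (mod 257)
17^4 = (17^2)^2 ≡ 32^2 = 1024 ≡ 253 (mod 257)
17^8 = (17^4)^2 ≡ 253^2 = 64009 ≡ 16 (mod 257)
So M = 16. Giulia computes K = M^6 mod 257.
16^1 ≡ 16 (mod 257)
16^2 = (16^1)^2 ≡ 16^2 = 256 ≡ 256 (mod 257)
16^4 = (16^2)^2 ≡ 256^2 = 65536 ≡ 1 (mod 257)
16^6 = 16^4 · 16^2 ≡ 1 · 256 ≡ 256 (mod 257).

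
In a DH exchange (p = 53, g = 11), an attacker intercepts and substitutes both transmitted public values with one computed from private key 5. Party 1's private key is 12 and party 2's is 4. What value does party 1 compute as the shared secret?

10

Party 1 receives an attacker's public value M = 11^5 mod 53 instead of the honest one.
11^1 ≡ 11 (mod 53)
11^2 = (11^1)^2 ≡ 11^2 = 121 ≡ 15 (mod 53)
11^4 = (11^2)^2 ≡ 15^2 = 225 ≡ 13 (mod 53)
11^5 = 11^4 · 11^1 ≡ 13 · 11 ≡ 37 (mod 53).
So M = 37. Party 1 computes K = M^12 mod 53.
37^1 ≡ 37 (mod 53)
37^2 = (37^1)^2 ≡ 37^2 = 1369 ≡ 44 (mod 53)
37^4 = (37^2)^2 ≡ 44^2 = 1936 ≡ 28 (mod 53)
37^8 = (37^4)^2 ≡ 28^2 = 784 ≡ 42 (mod 53)
37^12 = 37^8 · 37^4 ≡ 42 · 28 ≡ 10 (mod 53).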